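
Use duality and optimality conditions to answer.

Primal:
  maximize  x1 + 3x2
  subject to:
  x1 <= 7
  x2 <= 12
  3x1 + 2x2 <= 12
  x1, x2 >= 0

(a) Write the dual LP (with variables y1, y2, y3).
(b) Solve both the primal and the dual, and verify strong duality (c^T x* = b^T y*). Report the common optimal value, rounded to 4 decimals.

The standard primal-dual pair for 'max c^T x s.t. A x <= b, x >= 0' is:
  Dual:  min b^T y  s.t.  A^T y >= c,  y >= 0.

So the dual LP is:
  minimize  7y1 + 12y2 + 12y3
  subject to:
    y1 + 3y3 >= 1
    y2 + 2y3 >= 3
    y1, y2, y3 >= 0

Solving the primal: x* = (0, 6).
  primal value c^T x* = 18.
Solving the dual: y* = (0, 0, 1.5).
  dual value b^T y* = 18.
Strong duality: c^T x* = b^T y*. Confirmed.

18


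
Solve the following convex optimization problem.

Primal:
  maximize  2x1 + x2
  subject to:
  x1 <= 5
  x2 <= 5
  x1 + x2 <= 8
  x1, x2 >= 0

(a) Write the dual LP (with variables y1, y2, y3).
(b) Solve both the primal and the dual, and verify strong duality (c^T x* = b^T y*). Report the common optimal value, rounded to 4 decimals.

The standard primal-dual pair for 'max c^T x s.t. A x <= b, x >= 0' is:
  Dual:  min b^T y  s.t.  A^T y >= c,  y >= 0.

So the dual LP is:
  minimize  5y1 + 5y2 + 8y3
  subject to:
    y1 + y3 >= 2
    y2 + y3 >= 1
    y1, y2, y3 >= 0

Solving the primal: x* = (5, 3).
  primal value c^T x* = 13.
Solving the dual: y* = (1, 0, 1).
  dual value b^T y* = 13.
Strong duality: c^T x* = b^T y*. Confirmed.

13


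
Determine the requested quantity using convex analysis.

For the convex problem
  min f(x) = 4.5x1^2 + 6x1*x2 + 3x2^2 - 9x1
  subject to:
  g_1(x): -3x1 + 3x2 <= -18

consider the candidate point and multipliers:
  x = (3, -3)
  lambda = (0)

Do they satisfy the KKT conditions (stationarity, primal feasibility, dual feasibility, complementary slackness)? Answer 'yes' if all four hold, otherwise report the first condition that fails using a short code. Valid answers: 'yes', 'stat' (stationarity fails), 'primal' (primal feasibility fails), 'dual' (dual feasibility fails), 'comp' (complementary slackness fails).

Gradient of f: grad f(x) = Q x + c = (0, 0)
Constraint values g_i(x) = a_i^T x - b_i:
  g_1((3, -3)) = 0
Stationarity residual: grad f(x) + sum_i lambda_i a_i = (0, 0)
  -> stationarity OK
Primal feasibility (all g_i <= 0): OK
Dual feasibility (all lambda_i >= 0): OK
Complementary slackness (lambda_i * g_i(x) = 0 for all i): OK

Verdict: yes, KKT holds.

yes


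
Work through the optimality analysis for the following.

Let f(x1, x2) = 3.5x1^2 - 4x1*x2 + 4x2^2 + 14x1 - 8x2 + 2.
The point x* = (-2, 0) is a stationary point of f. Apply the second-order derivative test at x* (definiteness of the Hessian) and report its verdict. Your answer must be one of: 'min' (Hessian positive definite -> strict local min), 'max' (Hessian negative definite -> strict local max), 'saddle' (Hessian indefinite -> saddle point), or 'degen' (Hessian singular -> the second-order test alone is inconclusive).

Compute the Hessian H = grad^2 f:
  H = [[7, -4], [-4, 8]]
Verify stationarity: grad f(x*) = H x* + g = (0, 0).
Eigenvalues of H: 3.4689, 11.5311.
Both eigenvalues > 0, so H is positive definite -> x* is a strict local min.

min


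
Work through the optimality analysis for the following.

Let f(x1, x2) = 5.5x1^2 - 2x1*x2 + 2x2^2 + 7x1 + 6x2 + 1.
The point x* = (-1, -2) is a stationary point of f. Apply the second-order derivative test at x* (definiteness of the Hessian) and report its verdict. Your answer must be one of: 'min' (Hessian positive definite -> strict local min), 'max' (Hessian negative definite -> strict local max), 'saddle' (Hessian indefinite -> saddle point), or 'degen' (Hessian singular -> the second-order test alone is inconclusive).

Compute the Hessian H = grad^2 f:
  H = [[11, -2], [-2, 4]]
Verify stationarity: grad f(x*) = H x* + g = (0, 0).
Eigenvalues of H: 3.4689, 11.5311.
Both eigenvalues > 0, so H is positive definite -> x* is a strict local min.

min


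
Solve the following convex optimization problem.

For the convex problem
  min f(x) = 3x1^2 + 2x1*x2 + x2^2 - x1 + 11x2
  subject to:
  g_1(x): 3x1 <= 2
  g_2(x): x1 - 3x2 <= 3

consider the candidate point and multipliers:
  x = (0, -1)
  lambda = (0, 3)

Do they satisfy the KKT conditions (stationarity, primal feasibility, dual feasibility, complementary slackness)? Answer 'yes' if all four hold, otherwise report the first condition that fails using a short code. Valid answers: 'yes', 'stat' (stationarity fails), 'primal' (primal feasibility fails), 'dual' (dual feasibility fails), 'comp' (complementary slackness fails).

Gradient of f: grad f(x) = Q x + c = (-3, 9)
Constraint values g_i(x) = a_i^T x - b_i:
  g_1((0, -1)) = -2
  g_2((0, -1)) = 0
Stationarity residual: grad f(x) + sum_i lambda_i a_i = (0, 0)
  -> stationarity OK
Primal feasibility (all g_i <= 0): OK
Dual feasibility (all lambda_i >= 0): OK
Complementary slackness (lambda_i * g_i(x) = 0 for all i): OK

Verdict: yes, KKT holds.

yes


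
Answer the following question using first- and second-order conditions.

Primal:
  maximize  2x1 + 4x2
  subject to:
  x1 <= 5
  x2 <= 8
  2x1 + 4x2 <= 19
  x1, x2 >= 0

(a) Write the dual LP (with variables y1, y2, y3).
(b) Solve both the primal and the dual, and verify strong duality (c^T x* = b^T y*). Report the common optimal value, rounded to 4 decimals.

The standard primal-dual pair for 'max c^T x s.t. A x <= b, x >= 0' is:
  Dual:  min b^T y  s.t.  A^T y >= c,  y >= 0.

So the dual LP is:
  minimize  5y1 + 8y2 + 19y3
  subject to:
    y1 + 2y3 >= 2
    y2 + 4y3 >= 4
    y1, y2, y3 >= 0

Solving the primal: x* = (0, 4.75).
  primal value c^T x* = 19.
Solving the dual: y* = (0, 0, 1).
  dual value b^T y* = 19.
Strong duality: c^T x* = b^T y*. Confirmed.

19


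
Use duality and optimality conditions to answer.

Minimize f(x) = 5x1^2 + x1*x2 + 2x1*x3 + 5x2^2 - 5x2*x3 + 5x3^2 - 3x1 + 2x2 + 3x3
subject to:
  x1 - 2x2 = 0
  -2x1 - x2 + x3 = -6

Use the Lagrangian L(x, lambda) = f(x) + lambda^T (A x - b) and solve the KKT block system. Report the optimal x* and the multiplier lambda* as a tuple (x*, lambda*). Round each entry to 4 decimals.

Form the Lagrangian:
  L(x, lambda) = (1/2) x^T Q x + c^T x + lambda^T (A x - b)
Stationarity (grad_x L = 0): Q x + c + A^T lambda = 0.
Primal feasibility: A x = b.

This gives the KKT block system:
  [ Q   A^T ] [ x     ]   [-c ]
  [ A    0  ] [ lambda ] = [ b ]

Solving the linear system:
  x*      = (1.9252, 0.9626, -1.1871)
  lambda* = (4.8265, 9.8333)
  f(x*)   = 25.7942

x* = (1.9252, 0.9626, -1.1871), lambda* = (4.8265, 9.8333)


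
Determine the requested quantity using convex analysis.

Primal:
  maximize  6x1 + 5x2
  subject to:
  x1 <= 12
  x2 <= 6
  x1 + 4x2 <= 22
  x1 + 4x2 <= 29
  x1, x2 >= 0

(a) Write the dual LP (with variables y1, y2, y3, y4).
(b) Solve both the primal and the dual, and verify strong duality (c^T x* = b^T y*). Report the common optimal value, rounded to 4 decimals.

The standard primal-dual pair for 'max c^T x s.t. A x <= b, x >= 0' is:
  Dual:  min b^T y  s.t.  A^T y >= c,  y >= 0.

So the dual LP is:
  minimize  12y1 + 6y2 + 22y3 + 29y4
  subject to:
    y1 + y3 + y4 >= 6
    y2 + 4y3 + 4y4 >= 5
    y1, y2, y3, y4 >= 0

Solving the primal: x* = (12, 2.5).
  primal value c^T x* = 84.5.
Solving the dual: y* = (4.75, 0, 1.25, 0).
  dual value b^T y* = 84.5.
Strong duality: c^T x* = b^T y*. Confirmed.

84.5


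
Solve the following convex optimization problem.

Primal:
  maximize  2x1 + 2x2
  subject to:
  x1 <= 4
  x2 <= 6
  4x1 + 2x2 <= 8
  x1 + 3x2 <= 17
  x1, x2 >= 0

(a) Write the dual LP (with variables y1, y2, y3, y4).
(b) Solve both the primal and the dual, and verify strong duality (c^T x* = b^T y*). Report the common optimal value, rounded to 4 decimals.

The standard primal-dual pair for 'max c^T x s.t. A x <= b, x >= 0' is:
  Dual:  min b^T y  s.t.  A^T y >= c,  y >= 0.

So the dual LP is:
  minimize  4y1 + 6y2 + 8y3 + 17y4
  subject to:
    y1 + 4y3 + y4 >= 2
    y2 + 2y3 + 3y4 >= 2
    y1, y2, y3, y4 >= 0

Solving the primal: x* = (0, 4).
  primal value c^T x* = 8.
Solving the dual: y* = (0, 0, 1, 0).
  dual value b^T y* = 8.
Strong duality: c^T x* = b^T y*. Confirmed.

8


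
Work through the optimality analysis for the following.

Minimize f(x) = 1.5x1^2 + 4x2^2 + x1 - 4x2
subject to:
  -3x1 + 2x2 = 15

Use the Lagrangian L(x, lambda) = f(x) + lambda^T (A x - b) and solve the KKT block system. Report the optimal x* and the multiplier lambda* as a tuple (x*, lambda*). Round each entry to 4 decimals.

Form the Lagrangian:
  L(x, lambda) = (1/2) x^T Q x + c^T x + lambda^T (A x - b)
Stationarity (grad_x L = 0): Q x + c + A^T lambda = 0.
Primal feasibility: A x = b.

This gives the KKT block system:
  [ Q   A^T ] [ x     ]   [-c ]
  [ A    0  ] [ lambda ] = [ b ]

Solving the linear system:
  x*      = (-4.0476, 1.4286)
  lambda* = (-3.7143)
  f(x*)   = 22.9762

x* = (-4.0476, 1.4286), lambda* = (-3.7143)


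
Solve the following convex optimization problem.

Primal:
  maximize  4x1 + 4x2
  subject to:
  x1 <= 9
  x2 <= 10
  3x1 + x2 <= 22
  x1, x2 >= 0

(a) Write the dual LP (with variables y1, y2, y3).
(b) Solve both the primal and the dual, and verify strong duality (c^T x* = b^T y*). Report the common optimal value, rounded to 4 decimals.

The standard primal-dual pair for 'max c^T x s.t. A x <= b, x >= 0' is:
  Dual:  min b^T y  s.t.  A^T y >= c,  y >= 0.

So the dual LP is:
  minimize  9y1 + 10y2 + 22y3
  subject to:
    y1 + 3y3 >= 4
    y2 + y3 >= 4
    y1, y2, y3 >= 0

Solving the primal: x* = (4, 10).
  primal value c^T x* = 56.
Solving the dual: y* = (0, 2.6667, 1.3333).
  dual value b^T y* = 56.
Strong duality: c^T x* = b^T y*. Confirmed.

56


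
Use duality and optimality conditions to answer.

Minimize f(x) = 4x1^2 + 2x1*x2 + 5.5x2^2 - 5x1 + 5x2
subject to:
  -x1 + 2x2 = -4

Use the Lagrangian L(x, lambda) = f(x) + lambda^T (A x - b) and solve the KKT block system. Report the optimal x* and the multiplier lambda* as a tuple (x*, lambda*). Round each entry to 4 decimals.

Form the Lagrangian:
  L(x, lambda) = (1/2) x^T Q x + c^T x + lambda^T (A x - b)
Stationarity (grad_x L = 0): Q x + c + A^T lambda = 0.
Primal feasibility: A x = b.

This gives the KKT block system:
  [ Q   A^T ] [ x     ]   [-c ]
  [ A    0  ] [ lambda ] = [ b ]

Solving the linear system:
  x*      = (1.3725, -1.3137)
  lambda* = (3.3529)
  f(x*)   = -0.0098

x* = (1.3725, -1.3137), lambda* = (3.3529)


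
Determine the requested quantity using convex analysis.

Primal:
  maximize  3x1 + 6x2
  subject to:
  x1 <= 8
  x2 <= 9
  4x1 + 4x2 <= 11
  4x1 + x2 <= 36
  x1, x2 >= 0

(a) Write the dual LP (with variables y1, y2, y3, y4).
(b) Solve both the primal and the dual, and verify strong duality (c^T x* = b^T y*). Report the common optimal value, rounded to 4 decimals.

The standard primal-dual pair for 'max c^T x s.t. A x <= b, x >= 0' is:
  Dual:  min b^T y  s.t.  A^T y >= c,  y >= 0.

So the dual LP is:
  minimize  8y1 + 9y2 + 11y3 + 36y4
  subject to:
    y1 + 4y3 + 4y4 >= 3
    y2 + 4y3 + y4 >= 6
    y1, y2, y3, y4 >= 0

Solving the primal: x* = (0, 2.75).
  primal value c^T x* = 16.5.
Solving the dual: y* = (0, 0, 1.5, 0).
  dual value b^T y* = 16.5.
Strong duality: c^T x* = b^T y*. Confirmed.

16.5


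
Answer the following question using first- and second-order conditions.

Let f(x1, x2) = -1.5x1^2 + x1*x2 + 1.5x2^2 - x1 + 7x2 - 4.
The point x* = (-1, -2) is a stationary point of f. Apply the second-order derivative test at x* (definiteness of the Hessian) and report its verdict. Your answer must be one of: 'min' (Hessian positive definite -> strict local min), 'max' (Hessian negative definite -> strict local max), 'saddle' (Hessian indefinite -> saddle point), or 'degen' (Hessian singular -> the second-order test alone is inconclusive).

Compute the Hessian H = grad^2 f:
  H = [[-3, 1], [1, 3]]
Verify stationarity: grad f(x*) = H x* + g = (0, 0).
Eigenvalues of H: -3.1623, 3.1623.
Eigenvalues have mixed signs, so H is indefinite -> x* is a saddle point.

saddle


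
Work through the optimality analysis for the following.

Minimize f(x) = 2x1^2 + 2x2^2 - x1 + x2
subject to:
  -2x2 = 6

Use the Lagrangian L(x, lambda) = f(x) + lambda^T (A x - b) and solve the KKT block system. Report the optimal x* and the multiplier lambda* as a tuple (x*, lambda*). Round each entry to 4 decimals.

Form the Lagrangian:
  L(x, lambda) = (1/2) x^T Q x + c^T x + lambda^T (A x - b)
Stationarity (grad_x L = 0): Q x + c + A^T lambda = 0.
Primal feasibility: A x = b.

This gives the KKT block system:
  [ Q   A^T ] [ x     ]   [-c ]
  [ A    0  ] [ lambda ] = [ b ]

Solving the linear system:
  x*      = (0.25, -3)
  lambda* = (-5.5)
  f(x*)   = 14.875

x* = (0.25, -3), lambda* = (-5.5)


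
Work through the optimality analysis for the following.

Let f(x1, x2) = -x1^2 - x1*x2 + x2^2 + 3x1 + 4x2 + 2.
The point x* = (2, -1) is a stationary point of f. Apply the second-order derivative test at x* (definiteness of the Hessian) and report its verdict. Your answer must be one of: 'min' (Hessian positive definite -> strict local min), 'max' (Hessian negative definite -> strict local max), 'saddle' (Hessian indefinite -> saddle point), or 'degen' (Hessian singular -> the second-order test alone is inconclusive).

Compute the Hessian H = grad^2 f:
  H = [[-2, -1], [-1, 2]]
Verify stationarity: grad f(x*) = H x* + g = (0, 0).
Eigenvalues of H: -2.2361, 2.2361.
Eigenvalues have mixed signs, so H is indefinite -> x* is a saddle point.

saddle


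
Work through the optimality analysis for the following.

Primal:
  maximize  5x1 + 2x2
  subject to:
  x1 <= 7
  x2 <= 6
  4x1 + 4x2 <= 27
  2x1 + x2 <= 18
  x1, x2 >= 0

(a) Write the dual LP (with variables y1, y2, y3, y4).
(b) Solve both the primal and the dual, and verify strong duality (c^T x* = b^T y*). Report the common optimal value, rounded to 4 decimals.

The standard primal-dual pair for 'max c^T x s.t. A x <= b, x >= 0' is:
  Dual:  min b^T y  s.t.  A^T y >= c,  y >= 0.

So the dual LP is:
  minimize  7y1 + 6y2 + 27y3 + 18y4
  subject to:
    y1 + 4y3 + 2y4 >= 5
    y2 + 4y3 + y4 >= 2
    y1, y2, y3, y4 >= 0

Solving the primal: x* = (6.75, 0).
  primal value c^T x* = 33.75.
Solving the dual: y* = (0, 0, 1.25, 0).
  dual value b^T y* = 33.75.
Strong duality: c^T x* = b^T y*. Confirmed.

33.75


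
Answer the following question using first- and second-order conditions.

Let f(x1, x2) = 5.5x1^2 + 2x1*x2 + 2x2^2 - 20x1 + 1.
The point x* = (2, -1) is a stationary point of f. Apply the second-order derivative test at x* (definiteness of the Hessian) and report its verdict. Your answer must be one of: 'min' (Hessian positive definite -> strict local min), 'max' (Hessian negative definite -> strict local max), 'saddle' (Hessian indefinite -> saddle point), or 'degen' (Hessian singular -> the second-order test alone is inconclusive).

Compute the Hessian H = grad^2 f:
  H = [[11, 2], [2, 4]]
Verify stationarity: grad f(x*) = H x* + g = (0, 0).
Eigenvalues of H: 3.4689, 11.5311.
Both eigenvalues > 0, so H is positive definite -> x* is a strict local min.

min


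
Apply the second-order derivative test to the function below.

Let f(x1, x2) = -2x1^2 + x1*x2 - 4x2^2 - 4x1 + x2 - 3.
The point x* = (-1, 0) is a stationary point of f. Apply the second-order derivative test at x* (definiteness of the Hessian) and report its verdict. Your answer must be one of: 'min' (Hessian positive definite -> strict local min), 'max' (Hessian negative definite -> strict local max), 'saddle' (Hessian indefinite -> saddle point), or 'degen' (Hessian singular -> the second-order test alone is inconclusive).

Compute the Hessian H = grad^2 f:
  H = [[-4, 1], [1, -8]]
Verify stationarity: grad f(x*) = H x* + g = (0, 0).
Eigenvalues of H: -8.2361, -3.7639.
Both eigenvalues < 0, so H is negative definite -> x* is a strict local max.

max


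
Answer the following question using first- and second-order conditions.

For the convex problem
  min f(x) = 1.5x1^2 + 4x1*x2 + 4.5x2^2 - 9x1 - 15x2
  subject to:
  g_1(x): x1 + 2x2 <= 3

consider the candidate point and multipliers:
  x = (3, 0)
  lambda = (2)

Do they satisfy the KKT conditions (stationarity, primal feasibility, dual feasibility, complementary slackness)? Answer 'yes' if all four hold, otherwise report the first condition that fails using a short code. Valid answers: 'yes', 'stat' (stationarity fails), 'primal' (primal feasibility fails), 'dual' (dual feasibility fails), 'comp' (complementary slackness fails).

Gradient of f: grad f(x) = Q x + c = (0, -3)
Constraint values g_i(x) = a_i^T x - b_i:
  g_1((3, 0)) = 0
Stationarity residual: grad f(x) + sum_i lambda_i a_i = (2, 1)
  -> stationarity FAILS
Primal feasibility (all g_i <= 0): OK
Dual feasibility (all lambda_i >= 0): OK
Complementary slackness (lambda_i * g_i(x) = 0 for all i): OK

Verdict: the first failing condition is stationarity -> stat.

stat


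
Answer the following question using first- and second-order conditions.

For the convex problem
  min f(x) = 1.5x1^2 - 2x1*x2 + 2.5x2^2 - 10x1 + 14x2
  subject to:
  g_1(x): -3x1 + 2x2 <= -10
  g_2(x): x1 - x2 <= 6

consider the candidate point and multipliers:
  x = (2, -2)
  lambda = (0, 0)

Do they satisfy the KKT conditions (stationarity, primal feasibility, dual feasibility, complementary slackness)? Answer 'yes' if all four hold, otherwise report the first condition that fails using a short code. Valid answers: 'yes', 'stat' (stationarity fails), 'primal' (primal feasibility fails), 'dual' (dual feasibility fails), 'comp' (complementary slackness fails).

Gradient of f: grad f(x) = Q x + c = (0, 0)
Constraint values g_i(x) = a_i^T x - b_i:
  g_1((2, -2)) = 0
  g_2((2, -2)) = -2
Stationarity residual: grad f(x) + sum_i lambda_i a_i = (0, 0)
  -> stationarity OK
Primal feasibility (all g_i <= 0): OK
Dual feasibility (all lambda_i >= 0): OK
Complementary slackness (lambda_i * g_i(x) = 0 for all i): OK

Verdict: yes, KKT holds.

yes


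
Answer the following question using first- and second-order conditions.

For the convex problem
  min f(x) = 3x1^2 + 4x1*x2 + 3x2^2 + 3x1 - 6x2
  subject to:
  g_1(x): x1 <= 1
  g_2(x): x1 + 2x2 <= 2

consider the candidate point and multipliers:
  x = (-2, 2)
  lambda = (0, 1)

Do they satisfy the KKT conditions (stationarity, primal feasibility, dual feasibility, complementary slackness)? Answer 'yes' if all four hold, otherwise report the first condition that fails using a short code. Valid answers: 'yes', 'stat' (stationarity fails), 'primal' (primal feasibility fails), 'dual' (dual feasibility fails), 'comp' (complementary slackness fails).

Gradient of f: grad f(x) = Q x + c = (-1, -2)
Constraint values g_i(x) = a_i^T x - b_i:
  g_1((-2, 2)) = -3
  g_2((-2, 2)) = 0
Stationarity residual: grad f(x) + sum_i lambda_i a_i = (0, 0)
  -> stationarity OK
Primal feasibility (all g_i <= 0): OK
Dual feasibility (all lambda_i >= 0): OK
Complementary slackness (lambda_i * g_i(x) = 0 for all i): OK

Verdict: yes, KKT holds.

yes


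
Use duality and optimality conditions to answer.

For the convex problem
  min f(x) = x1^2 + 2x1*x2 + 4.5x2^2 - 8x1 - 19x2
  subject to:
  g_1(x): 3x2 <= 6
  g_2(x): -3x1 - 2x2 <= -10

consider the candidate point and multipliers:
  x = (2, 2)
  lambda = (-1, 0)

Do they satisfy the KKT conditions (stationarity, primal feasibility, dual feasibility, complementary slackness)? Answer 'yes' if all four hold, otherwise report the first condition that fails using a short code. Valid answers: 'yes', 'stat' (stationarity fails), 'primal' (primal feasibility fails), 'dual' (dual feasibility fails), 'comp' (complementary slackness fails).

Gradient of f: grad f(x) = Q x + c = (0, 3)
Constraint values g_i(x) = a_i^T x - b_i:
  g_1((2, 2)) = 0
  g_2((2, 2)) = 0
Stationarity residual: grad f(x) + sum_i lambda_i a_i = (0, 0)
  -> stationarity OK
Primal feasibility (all g_i <= 0): OK
Dual feasibility (all lambda_i >= 0): FAILS
Complementary slackness (lambda_i * g_i(x) = 0 for all i): OK

Verdict: the first failing condition is dual_feasibility -> dual.

dual


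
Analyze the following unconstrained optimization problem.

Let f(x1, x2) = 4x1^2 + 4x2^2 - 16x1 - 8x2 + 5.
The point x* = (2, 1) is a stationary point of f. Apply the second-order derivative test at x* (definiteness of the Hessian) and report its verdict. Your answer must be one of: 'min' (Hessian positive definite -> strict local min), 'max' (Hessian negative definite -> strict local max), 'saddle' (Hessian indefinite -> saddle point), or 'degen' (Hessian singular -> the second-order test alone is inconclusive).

Compute the Hessian H = grad^2 f:
  H = [[8, 0], [0, 8]]
Verify stationarity: grad f(x*) = H x* + g = (0, 0).
Eigenvalues of H: 8, 8.
Both eigenvalues > 0, so H is positive definite -> x* is a strict local min.

min


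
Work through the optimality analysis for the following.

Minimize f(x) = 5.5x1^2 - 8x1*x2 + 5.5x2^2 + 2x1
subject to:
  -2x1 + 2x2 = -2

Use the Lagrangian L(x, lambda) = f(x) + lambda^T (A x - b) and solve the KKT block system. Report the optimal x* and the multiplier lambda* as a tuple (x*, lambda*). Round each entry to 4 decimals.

Form the Lagrangian:
  L(x, lambda) = (1/2) x^T Q x + c^T x + lambda^T (A x - b)
Stationarity (grad_x L = 0): Q x + c + A^T lambda = 0.
Primal feasibility: A x = b.

This gives the KKT block system:
  [ Q   A^T ] [ x     ]   [-c ]
  [ A    0  ] [ lambda ] = [ b ]

Solving the linear system:
  x*      = (0.1667, -0.8333)
  lambda* = (5.25)
  f(x*)   = 5.4167

x* = (0.1667, -0.8333), lambda* = (5.25)


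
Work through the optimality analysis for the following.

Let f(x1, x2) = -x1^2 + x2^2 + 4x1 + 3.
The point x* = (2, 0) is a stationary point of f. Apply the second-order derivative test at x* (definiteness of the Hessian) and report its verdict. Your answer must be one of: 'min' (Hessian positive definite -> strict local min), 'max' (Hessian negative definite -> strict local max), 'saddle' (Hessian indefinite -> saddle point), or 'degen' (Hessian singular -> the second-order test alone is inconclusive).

Compute the Hessian H = grad^2 f:
  H = [[-2, 0], [0, 2]]
Verify stationarity: grad f(x*) = H x* + g = (0, 0).
Eigenvalues of H: -2, 2.
Eigenvalues have mixed signs, so H is indefinite -> x* is a saddle point.

saddle


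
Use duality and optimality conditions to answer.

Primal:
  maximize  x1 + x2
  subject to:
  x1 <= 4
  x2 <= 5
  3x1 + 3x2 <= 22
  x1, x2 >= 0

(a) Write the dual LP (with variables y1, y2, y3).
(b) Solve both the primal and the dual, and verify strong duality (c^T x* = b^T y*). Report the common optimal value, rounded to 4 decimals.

The standard primal-dual pair for 'max c^T x s.t. A x <= b, x >= 0' is:
  Dual:  min b^T y  s.t.  A^T y >= c,  y >= 0.

So the dual LP is:
  minimize  4y1 + 5y2 + 22y3
  subject to:
    y1 + 3y3 >= 1
    y2 + 3y3 >= 1
    y1, y2, y3 >= 0

Solving the primal: x* = (2.3333, 5).
  primal value c^T x* = 7.3333.
Solving the dual: y* = (0, 0, 0.3333).
  dual value b^T y* = 7.3333.
Strong duality: c^T x* = b^T y*. Confirmed.

7.3333


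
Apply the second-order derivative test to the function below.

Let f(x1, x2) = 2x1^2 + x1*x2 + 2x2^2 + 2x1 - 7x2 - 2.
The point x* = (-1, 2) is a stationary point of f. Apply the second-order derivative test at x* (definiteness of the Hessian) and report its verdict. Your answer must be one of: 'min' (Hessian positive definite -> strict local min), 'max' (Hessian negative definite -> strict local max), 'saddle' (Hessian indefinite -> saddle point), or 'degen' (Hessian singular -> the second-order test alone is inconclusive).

Compute the Hessian H = grad^2 f:
  H = [[4, 1], [1, 4]]
Verify stationarity: grad f(x*) = H x* + g = (0, 0).
Eigenvalues of H: 3, 5.
Both eigenvalues > 0, so H is positive definite -> x* is a strict local min.

min


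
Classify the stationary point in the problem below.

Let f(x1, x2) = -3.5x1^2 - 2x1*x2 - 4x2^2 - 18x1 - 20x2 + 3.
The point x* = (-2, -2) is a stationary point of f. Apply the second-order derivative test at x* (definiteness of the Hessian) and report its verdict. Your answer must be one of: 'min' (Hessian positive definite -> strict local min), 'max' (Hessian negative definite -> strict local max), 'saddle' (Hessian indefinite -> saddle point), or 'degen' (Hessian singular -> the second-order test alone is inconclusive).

Compute the Hessian H = grad^2 f:
  H = [[-7, -2], [-2, -8]]
Verify stationarity: grad f(x*) = H x* + g = (0, 0).
Eigenvalues of H: -9.5616, -5.4384.
Both eigenvalues < 0, so H is negative definite -> x* is a strict local max.

max


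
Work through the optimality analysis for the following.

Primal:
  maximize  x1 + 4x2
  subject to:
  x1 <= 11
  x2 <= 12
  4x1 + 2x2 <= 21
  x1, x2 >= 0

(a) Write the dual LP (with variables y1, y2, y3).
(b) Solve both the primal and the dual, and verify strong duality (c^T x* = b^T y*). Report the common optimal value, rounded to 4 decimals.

The standard primal-dual pair for 'max c^T x s.t. A x <= b, x >= 0' is:
  Dual:  min b^T y  s.t.  A^T y >= c,  y >= 0.

So the dual LP is:
  minimize  11y1 + 12y2 + 21y3
  subject to:
    y1 + 4y3 >= 1
    y2 + 2y3 >= 4
    y1, y2, y3 >= 0

Solving the primal: x* = (0, 10.5).
  primal value c^T x* = 42.
Solving the dual: y* = (0, 0, 2).
  dual value b^T y* = 42.
Strong duality: c^T x* = b^T y*. Confirmed.

42


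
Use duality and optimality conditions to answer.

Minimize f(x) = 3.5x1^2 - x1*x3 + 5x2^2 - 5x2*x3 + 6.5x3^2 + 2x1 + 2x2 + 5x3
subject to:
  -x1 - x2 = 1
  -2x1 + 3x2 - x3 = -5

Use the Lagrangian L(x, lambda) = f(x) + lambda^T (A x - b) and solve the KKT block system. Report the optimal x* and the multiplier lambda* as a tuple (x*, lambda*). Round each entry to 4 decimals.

Form the Lagrangian:
  L(x, lambda) = (1/2) x^T Q x + c^T x + lambda^T (A x - b)
Stationarity (grad_x L = 0): Q x + c + A^T lambda = 0.
Primal feasibility: A x = b.

This gives the KKT block system:
  [ Q   A^T ] [ x     ]   [-c ]
  [ A    0  ] [ lambda ] = [ b ]

Solving the linear system:
  x*      = (0.5364, -1.5364, -0.6821)
  lambda* = (-0.1192, 3.2781)
  f(x*)   = 5.5497

x* = (0.5364, -1.5364, -0.6821), lambda* = (-0.1192, 3.2781)


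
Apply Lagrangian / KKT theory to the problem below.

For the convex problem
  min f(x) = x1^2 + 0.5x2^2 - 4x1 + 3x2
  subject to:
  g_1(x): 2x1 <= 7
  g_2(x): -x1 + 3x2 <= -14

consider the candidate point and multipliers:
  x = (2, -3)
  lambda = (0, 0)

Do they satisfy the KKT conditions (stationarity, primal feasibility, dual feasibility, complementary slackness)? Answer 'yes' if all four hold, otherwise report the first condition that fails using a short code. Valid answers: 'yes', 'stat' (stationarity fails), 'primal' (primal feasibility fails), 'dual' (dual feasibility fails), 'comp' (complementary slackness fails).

Gradient of f: grad f(x) = Q x + c = (0, 0)
Constraint values g_i(x) = a_i^T x - b_i:
  g_1((2, -3)) = -3
  g_2((2, -3)) = 3
Stationarity residual: grad f(x) + sum_i lambda_i a_i = (0, 0)
  -> stationarity OK
Primal feasibility (all g_i <= 0): FAILS
Dual feasibility (all lambda_i >= 0): OK
Complementary slackness (lambda_i * g_i(x) = 0 for all i): OK

Verdict: the first failing condition is primal_feasibility -> primal.

primal


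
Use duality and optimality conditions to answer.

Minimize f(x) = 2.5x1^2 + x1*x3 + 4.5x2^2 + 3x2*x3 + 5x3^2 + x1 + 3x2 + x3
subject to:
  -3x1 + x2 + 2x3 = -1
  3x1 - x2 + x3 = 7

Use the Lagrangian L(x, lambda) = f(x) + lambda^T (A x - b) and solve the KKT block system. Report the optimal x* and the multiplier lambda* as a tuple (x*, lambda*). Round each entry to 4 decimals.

Form the Lagrangian:
  L(x, lambda) = (1/2) x^T Q x + c^T x + lambda^T (A x - b)
Stationarity (grad_x L = 0): Q x + c + A^T lambda = 0.
Primal feasibility: A x = b.

This gives the KKT block system:
  [ Q   A^T ] [ x     ]   [-c ]
  [ A    0  ] [ lambda ] = [ b ]

Solving the linear system:
  x*      = (1.2209, -1.3372, 2)
  lambda* = (-5.0581, -8.093)
  f(x*)   = 25.4012

x* = (1.2209, -1.3372, 2), lambda* = (-5.0581, -8.093)


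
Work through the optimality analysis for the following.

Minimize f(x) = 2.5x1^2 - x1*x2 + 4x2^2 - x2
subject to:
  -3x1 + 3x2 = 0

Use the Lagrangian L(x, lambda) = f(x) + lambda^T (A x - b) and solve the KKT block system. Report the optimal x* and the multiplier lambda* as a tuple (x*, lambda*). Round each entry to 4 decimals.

Form the Lagrangian:
  L(x, lambda) = (1/2) x^T Q x + c^T x + lambda^T (A x - b)
Stationarity (grad_x L = 0): Q x + c + A^T lambda = 0.
Primal feasibility: A x = b.

This gives the KKT block system:
  [ Q   A^T ] [ x     ]   [-c ]
  [ A    0  ] [ lambda ] = [ b ]

Solving the linear system:
  x*      = (0.0909, 0.0909)
  lambda* = (0.1212)
  f(x*)   = -0.0455

x* = (0.0909, 0.0909), lambda* = (0.1212)


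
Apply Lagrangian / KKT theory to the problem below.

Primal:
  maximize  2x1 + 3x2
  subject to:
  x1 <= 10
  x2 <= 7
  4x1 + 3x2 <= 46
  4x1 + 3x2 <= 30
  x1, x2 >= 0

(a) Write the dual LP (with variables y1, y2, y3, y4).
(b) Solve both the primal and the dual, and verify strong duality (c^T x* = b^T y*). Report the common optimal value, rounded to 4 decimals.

The standard primal-dual pair for 'max c^T x s.t. A x <= b, x >= 0' is:
  Dual:  min b^T y  s.t.  A^T y >= c,  y >= 0.

So the dual LP is:
  minimize  10y1 + 7y2 + 46y3 + 30y4
  subject to:
    y1 + 4y3 + 4y4 >= 2
    y2 + 3y3 + 3y4 >= 3
    y1, y2, y3, y4 >= 0

Solving the primal: x* = (2.25, 7).
  primal value c^T x* = 25.5.
Solving the dual: y* = (0, 1.5, 0, 0.5).
  dual value b^T y* = 25.5.
Strong duality: c^T x* = b^T y*. Confirmed.

25.5


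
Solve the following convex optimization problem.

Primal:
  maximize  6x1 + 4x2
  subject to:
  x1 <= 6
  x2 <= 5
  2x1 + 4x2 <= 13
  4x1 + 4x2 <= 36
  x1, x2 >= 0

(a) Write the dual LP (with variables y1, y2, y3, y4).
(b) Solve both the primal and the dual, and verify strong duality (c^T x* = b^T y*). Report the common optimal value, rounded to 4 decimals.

The standard primal-dual pair for 'max c^T x s.t. A x <= b, x >= 0' is:
  Dual:  min b^T y  s.t.  A^T y >= c,  y >= 0.

So the dual LP is:
  minimize  6y1 + 5y2 + 13y3 + 36y4
  subject to:
    y1 + 2y3 + 4y4 >= 6
    y2 + 4y3 + 4y4 >= 4
    y1, y2, y3, y4 >= 0

Solving the primal: x* = (6, 0.25).
  primal value c^T x* = 37.
Solving the dual: y* = (4, 0, 1, 0).
  dual value b^T y* = 37.
Strong duality: c^T x* = b^T y*. Confirmed.

37


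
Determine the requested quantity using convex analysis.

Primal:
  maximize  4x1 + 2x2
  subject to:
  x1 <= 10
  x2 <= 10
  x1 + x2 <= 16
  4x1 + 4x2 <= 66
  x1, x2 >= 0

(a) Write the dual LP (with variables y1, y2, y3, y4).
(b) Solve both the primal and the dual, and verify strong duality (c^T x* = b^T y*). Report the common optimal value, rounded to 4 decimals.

The standard primal-dual pair for 'max c^T x s.t. A x <= b, x >= 0' is:
  Dual:  min b^T y  s.t.  A^T y >= c,  y >= 0.

So the dual LP is:
  minimize  10y1 + 10y2 + 16y3 + 66y4
  subject to:
    y1 + y3 + 4y4 >= 4
    y2 + y3 + 4y4 >= 2
    y1, y2, y3, y4 >= 0

Solving the primal: x* = (10, 6).
  primal value c^T x* = 52.
Solving the dual: y* = (2, 0, 2, 0).
  dual value b^T y* = 52.
Strong duality: c^T x* = b^T y*. Confirmed.

52


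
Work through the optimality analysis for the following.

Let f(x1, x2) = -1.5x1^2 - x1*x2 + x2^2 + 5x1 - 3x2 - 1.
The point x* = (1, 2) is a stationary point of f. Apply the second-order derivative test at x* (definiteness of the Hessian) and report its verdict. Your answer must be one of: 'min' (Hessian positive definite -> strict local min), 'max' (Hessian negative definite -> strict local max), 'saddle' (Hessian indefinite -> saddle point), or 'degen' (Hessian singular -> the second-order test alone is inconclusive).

Compute the Hessian H = grad^2 f:
  H = [[-3, -1], [-1, 2]]
Verify stationarity: grad f(x*) = H x* + g = (0, 0).
Eigenvalues of H: -3.1926, 2.1926.
Eigenvalues have mixed signs, so H is indefinite -> x* is a saddle point.

saddle


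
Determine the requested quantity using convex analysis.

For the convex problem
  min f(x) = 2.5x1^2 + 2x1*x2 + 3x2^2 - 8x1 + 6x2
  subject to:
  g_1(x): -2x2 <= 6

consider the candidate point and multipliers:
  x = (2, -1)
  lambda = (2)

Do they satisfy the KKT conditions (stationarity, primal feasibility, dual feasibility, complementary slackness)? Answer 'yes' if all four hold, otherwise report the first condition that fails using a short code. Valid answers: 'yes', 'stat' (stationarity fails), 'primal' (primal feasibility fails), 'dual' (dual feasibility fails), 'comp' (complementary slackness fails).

Gradient of f: grad f(x) = Q x + c = (0, 4)
Constraint values g_i(x) = a_i^T x - b_i:
  g_1((2, -1)) = -4
Stationarity residual: grad f(x) + sum_i lambda_i a_i = (0, 0)
  -> stationarity OK
Primal feasibility (all g_i <= 0): OK
Dual feasibility (all lambda_i >= 0): OK
Complementary slackness (lambda_i * g_i(x) = 0 for all i): FAILS

Verdict: the first failing condition is complementary_slackness -> comp.

comp


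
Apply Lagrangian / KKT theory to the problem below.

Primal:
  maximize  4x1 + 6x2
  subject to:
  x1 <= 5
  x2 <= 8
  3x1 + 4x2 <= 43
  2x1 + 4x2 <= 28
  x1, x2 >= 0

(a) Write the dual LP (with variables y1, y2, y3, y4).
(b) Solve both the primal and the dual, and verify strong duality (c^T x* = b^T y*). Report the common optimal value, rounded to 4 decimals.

The standard primal-dual pair for 'max c^T x s.t. A x <= b, x >= 0' is:
  Dual:  min b^T y  s.t.  A^T y >= c,  y >= 0.

So the dual LP is:
  minimize  5y1 + 8y2 + 43y3 + 28y4
  subject to:
    y1 + 3y3 + 2y4 >= 4
    y2 + 4y3 + 4y4 >= 6
    y1, y2, y3, y4 >= 0

Solving the primal: x* = (5, 4.5).
  primal value c^T x* = 47.
Solving the dual: y* = (1, 0, 0, 1.5).
  dual value b^T y* = 47.
Strong duality: c^T x* = b^T y*. Confirmed.

47


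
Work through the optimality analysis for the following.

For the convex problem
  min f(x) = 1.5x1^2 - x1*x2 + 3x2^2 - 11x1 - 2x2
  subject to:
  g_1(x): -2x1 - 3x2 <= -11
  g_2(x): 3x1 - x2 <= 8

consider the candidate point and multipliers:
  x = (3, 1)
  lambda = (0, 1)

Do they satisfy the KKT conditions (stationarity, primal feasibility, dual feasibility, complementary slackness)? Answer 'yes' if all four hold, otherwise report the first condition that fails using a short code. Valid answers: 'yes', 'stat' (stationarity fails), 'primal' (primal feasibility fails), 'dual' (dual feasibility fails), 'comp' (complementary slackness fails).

Gradient of f: grad f(x) = Q x + c = (-3, 1)
Constraint values g_i(x) = a_i^T x - b_i:
  g_1((3, 1)) = 2
  g_2((3, 1)) = 0
Stationarity residual: grad f(x) + sum_i lambda_i a_i = (0, 0)
  -> stationarity OK
Primal feasibility (all g_i <= 0): FAILS
Dual feasibility (all lambda_i >= 0): OK
Complementary slackness (lambda_i * g_i(x) = 0 for all i): OK

Verdict: the first failing condition is primal_feasibility -> primal.

primal


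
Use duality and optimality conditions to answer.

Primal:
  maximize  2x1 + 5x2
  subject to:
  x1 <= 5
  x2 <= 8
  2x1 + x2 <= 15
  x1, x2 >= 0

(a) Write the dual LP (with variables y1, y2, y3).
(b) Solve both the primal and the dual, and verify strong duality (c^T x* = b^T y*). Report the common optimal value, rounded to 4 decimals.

The standard primal-dual pair for 'max c^T x s.t. A x <= b, x >= 0' is:
  Dual:  min b^T y  s.t.  A^T y >= c,  y >= 0.

So the dual LP is:
  minimize  5y1 + 8y2 + 15y3
  subject to:
    y1 + 2y3 >= 2
    y2 + y3 >= 5
    y1, y2, y3 >= 0

Solving the primal: x* = (3.5, 8).
  primal value c^T x* = 47.
Solving the dual: y* = (0, 4, 1).
  dual value b^T y* = 47.
Strong duality: c^T x* = b^T y*. Confirmed.

47


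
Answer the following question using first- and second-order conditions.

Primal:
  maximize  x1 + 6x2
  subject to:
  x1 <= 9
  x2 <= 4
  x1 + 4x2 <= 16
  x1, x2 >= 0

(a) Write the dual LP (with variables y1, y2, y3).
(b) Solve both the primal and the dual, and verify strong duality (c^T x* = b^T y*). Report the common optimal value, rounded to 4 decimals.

The standard primal-dual pair for 'max c^T x s.t. A x <= b, x >= 0' is:
  Dual:  min b^T y  s.t.  A^T y >= c,  y >= 0.

So the dual LP is:
  minimize  9y1 + 4y2 + 16y3
  subject to:
    y1 + y3 >= 1
    y2 + 4y3 >= 6
    y1, y2, y3 >= 0

Solving the primal: x* = (0, 4).
  primal value c^T x* = 24.
Solving the dual: y* = (0, 0, 1.5).
  dual value b^T y* = 24.
Strong duality: c^T x* = b^T y*. Confirmed.

24


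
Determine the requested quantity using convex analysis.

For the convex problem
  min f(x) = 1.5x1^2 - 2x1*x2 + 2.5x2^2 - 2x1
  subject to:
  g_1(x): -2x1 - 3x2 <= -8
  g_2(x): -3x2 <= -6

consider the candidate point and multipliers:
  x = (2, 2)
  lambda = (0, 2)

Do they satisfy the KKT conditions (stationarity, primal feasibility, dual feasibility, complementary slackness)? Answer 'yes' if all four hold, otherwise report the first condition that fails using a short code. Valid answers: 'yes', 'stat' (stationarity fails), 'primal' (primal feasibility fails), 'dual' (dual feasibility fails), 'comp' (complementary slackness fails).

Gradient of f: grad f(x) = Q x + c = (0, 6)
Constraint values g_i(x) = a_i^T x - b_i:
  g_1((2, 2)) = -2
  g_2((2, 2)) = 0
Stationarity residual: grad f(x) + sum_i lambda_i a_i = (0, 0)
  -> stationarity OK
Primal feasibility (all g_i <= 0): OK
Dual feasibility (all lambda_i >= 0): OK
Complementary slackness (lambda_i * g_i(x) = 0 for all i): OK

Verdict: yes, KKT holds.

yes


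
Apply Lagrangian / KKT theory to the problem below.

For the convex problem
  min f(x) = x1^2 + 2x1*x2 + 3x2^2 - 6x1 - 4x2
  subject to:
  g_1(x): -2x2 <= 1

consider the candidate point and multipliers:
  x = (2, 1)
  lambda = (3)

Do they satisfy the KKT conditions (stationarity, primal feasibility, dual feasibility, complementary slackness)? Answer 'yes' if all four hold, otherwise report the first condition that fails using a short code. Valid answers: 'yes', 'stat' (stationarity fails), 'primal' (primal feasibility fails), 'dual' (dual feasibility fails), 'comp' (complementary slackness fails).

Gradient of f: grad f(x) = Q x + c = (0, 6)
Constraint values g_i(x) = a_i^T x - b_i:
  g_1((2, 1)) = -3
Stationarity residual: grad f(x) + sum_i lambda_i a_i = (0, 0)
  -> stationarity OK
Primal feasibility (all g_i <= 0): OK
Dual feasibility (all lambda_i >= 0): OK
Complementary slackness (lambda_i * g_i(x) = 0 for all i): FAILS

Verdict: the first failing condition is complementary_slackness -> comp.

comp


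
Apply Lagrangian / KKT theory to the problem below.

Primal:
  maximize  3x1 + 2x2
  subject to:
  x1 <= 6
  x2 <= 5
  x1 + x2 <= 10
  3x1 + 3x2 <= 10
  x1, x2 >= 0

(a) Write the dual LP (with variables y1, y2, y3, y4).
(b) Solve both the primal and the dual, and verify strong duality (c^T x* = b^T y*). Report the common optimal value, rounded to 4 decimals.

The standard primal-dual pair for 'max c^T x s.t. A x <= b, x >= 0' is:
  Dual:  min b^T y  s.t.  A^T y >= c,  y >= 0.

So the dual LP is:
  minimize  6y1 + 5y2 + 10y3 + 10y4
  subject to:
    y1 + y3 + 3y4 >= 3
    y2 + y3 + 3y4 >= 2
    y1, y2, y3, y4 >= 0

Solving the primal: x* = (3.3333, 0).
  primal value c^T x* = 10.
Solving the dual: y* = (0, 0, 0, 1).
  dual value b^T y* = 10.
Strong duality: c^T x* = b^T y*. Confirmed.

10


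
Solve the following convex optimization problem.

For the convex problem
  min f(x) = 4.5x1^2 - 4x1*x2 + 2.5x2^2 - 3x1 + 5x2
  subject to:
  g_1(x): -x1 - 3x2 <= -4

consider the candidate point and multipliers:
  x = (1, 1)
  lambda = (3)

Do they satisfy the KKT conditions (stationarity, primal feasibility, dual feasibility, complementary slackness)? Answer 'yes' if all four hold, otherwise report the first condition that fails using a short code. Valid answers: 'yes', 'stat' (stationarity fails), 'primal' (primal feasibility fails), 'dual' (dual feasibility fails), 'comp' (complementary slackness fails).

Gradient of f: grad f(x) = Q x + c = (2, 6)
Constraint values g_i(x) = a_i^T x - b_i:
  g_1((1, 1)) = 0
Stationarity residual: grad f(x) + sum_i lambda_i a_i = (-1, -3)
  -> stationarity FAILS
Primal feasibility (all g_i <= 0): OK
Dual feasibility (all lambda_i >= 0): OK
Complementary slackness (lambda_i * g_i(x) = 0 for all i): OK

Verdict: the first failing condition is stationarity -> stat.

stat
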